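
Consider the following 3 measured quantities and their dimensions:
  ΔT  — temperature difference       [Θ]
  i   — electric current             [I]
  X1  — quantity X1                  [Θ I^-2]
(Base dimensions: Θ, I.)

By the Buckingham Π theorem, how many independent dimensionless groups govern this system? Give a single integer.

Exponent matrix [Θ,I] × [ΔT,i,X1]:
  Θ: [ 1  0  1]
  I: [ 0  1 -2]
Echelon form has 2 nonzero rows (pivots: ΔT,i)
3 vars − rank 2 = 1 Π group

1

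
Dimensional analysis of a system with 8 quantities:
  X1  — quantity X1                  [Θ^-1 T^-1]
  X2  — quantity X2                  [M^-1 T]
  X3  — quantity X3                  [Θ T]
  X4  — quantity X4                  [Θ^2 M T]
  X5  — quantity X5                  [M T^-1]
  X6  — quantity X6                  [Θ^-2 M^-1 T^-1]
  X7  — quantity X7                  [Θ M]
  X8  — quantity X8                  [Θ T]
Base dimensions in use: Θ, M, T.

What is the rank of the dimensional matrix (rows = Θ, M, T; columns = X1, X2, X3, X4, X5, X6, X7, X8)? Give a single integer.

Dimensional matrix (Θ×M×T by X1×X2×X3×X4×X5×X6×X7×X8):
  Θ: [-1  0  1  2  0 -2  1  1]
  M: [ 0 -1  0  1  1 -1  1  0]
  T: [-1  1  1  1 -1 -1  0  1]
Echelon form has 2 nonzero rows (pivots: X1,X2)

2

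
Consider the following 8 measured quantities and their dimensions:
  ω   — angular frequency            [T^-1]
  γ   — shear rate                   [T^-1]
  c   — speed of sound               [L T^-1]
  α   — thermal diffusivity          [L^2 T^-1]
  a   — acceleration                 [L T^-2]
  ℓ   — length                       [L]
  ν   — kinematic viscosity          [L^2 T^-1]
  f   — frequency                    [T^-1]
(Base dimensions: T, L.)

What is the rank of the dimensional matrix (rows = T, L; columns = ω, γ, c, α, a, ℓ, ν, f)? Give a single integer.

Write exponents as rows T,L / cols ω,γ,c,α,a,ℓ,ν,f:
  T: [-1 -1 -1 -1 -2  0 -1 -1]
  L: [ 0  0  1  2  1  1  2  0]
Echelon form has 2 nonzero rows (pivots: ω,c)

2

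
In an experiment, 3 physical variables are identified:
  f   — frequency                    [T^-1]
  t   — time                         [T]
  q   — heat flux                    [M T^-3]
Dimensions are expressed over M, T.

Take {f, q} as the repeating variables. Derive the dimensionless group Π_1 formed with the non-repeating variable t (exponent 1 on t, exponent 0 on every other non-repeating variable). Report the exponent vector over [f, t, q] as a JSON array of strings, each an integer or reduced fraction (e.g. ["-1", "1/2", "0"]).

Dimensional matrix (M×T by f×t×q):
  M: [ 0  0  1]
  T: [-1  1 -3]
Echelon form has 2 nonzero rows (pivots: f,q)
Repeat: f,q; free: t
RREF:
  r0: [   1   -1    0]
  r1: [   0    0    1]
Fix exponent of t at 1; solve each RREF row for its pivot's exponent:
  r0: exp(f) + (-1)·1 = 0 ⇒ exp(f) = 1
  r1: exp(q) + (0)·1 = 0 ⇒ exp(q) = 0
Π_1 = f · t

["1", "1", "0"]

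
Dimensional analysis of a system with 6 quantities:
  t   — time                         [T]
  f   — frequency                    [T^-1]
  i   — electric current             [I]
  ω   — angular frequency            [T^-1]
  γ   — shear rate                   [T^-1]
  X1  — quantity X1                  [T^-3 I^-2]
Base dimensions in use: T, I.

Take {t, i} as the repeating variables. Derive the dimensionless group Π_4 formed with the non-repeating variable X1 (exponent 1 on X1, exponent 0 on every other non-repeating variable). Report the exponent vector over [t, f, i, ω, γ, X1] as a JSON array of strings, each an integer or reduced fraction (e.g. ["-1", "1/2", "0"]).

["3", "0", "2", "0", "0", "1"]

Exponent matrix [T,I] × [t,f,i,ω,γ,X1]:
  T: [ 1 -1  0 -1 -1 -3]
  I: [ 0  0  1  0  0 -2]
RREF → pivots at {t,i} ⇒ r = 2
Pivot set = {t,i}, free = {f,ω,γ,X1}
RREF:
  r0: [   1   -1    0   -1   -1   -3]
  r1: [   0    0    1    0    0   -2]
Fix exponent of X1 at 1, f at 0, ω at 0, γ at 0; solve each RREF row for its pivot's exponent:
  r0: exp(t) + (-3)·1 = 0 ⇒ exp(t) = 3
  r1: exp(i) + (-2)·1 = 0 ⇒ exp(i) = 2
Π_4 = t^3 · i^2 · X1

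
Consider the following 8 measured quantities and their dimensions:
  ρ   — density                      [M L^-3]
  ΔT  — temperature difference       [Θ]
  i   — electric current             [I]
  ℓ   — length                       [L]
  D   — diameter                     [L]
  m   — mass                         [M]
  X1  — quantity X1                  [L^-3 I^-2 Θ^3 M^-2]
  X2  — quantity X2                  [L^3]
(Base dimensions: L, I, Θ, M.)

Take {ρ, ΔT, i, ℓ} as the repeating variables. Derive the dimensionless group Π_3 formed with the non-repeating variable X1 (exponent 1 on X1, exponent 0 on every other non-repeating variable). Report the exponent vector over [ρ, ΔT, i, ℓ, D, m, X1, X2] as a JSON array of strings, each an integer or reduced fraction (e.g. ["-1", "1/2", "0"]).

["2", "-3", "2", "9", "0", "0", "1", "0"]

Dimensional matrix (L×I×Θ×M by ρ×ΔT×i×ℓ×D×m×X1×X2):
  L: [-3  0  0  1  1  0 -3  3]
  I: [ 0  0  1  0  0  0 -2  0]
  Θ: [ 0  1  0  0  0  0  3  0]
  M: [ 1  0  0  0  0  1 -2  0]
Row reduction gives pivot columns ρ,ΔT,i,ℓ; rank = 4
Repeat: ρ,ΔT,i,ℓ; free: D,m,X1,X2
RREF:
  r0: [   1    0    0    0    0    1   -2    0]
  r1: [   0    1    0    0    0    0    3    0]
  r2: [   0    0    1    0    0    0   -2    0]
  r3: [   0    0    0    1    1    3   -9    3]
Fix exponent of X1 at 1, D at 0, m at 0, X2 at 0; solve each RREF row for its pivot's exponent:
  r0: exp(ρ) + (-2)·1 = 0 ⇒ exp(ρ) = 2
  r1: exp(ΔT) + (3)·1 = 0 ⇒ exp(ΔT) = -3
  r2: exp(i) + (-2)·1 = 0 ⇒ exp(i) = 2
  r3: exp(ℓ) + (-9)·1 = 0 ⇒ exp(ℓ) = 9
Π_3 = ρ^2 · ΔT^-3 · i^2 · ℓ^9 · X1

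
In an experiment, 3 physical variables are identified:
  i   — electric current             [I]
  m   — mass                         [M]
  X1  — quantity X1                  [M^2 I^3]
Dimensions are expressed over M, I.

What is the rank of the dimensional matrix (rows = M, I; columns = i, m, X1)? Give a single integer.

2

Dimensional matrix (M×I by i×m×X1):
  M: [ 0  1  2]
  I: [ 1  0  3]
Echelon form has 2 nonzero rows (pivots: i,m)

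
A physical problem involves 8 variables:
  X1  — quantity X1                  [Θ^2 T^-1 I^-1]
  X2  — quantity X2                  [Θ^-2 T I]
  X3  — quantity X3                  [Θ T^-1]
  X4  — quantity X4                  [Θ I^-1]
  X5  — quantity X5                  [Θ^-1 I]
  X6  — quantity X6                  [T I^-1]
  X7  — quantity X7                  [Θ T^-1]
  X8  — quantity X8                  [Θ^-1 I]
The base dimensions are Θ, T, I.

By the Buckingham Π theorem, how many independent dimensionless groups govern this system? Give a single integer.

6

Dimensional matrix (Θ×T×I by X1×X2×X3×X4×X5×X6×X7×X8):
  Θ: [ 2 -2  1  1 -1  0  1 -1]
  T: [-1  1 -1  0  0  1 -1  0]
  I: [-1  1  0 -1  1 -1  0  1]
Echelon form has 2 nonzero rows (pivots: X1,X3)
8 vars − rank 2 = 6 Π groups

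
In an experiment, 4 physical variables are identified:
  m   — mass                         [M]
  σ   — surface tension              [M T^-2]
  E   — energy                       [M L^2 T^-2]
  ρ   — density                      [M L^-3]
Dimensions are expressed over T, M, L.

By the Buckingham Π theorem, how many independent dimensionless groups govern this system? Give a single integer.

Dimensional matrix (T×M×L by m×σ×E×ρ):
  T: [ 0 -2 -2  0]
  M: [ 1  1  1  1]
  L: [ 0  0  2 -3]
Echelon form has 3 nonzero rows (pivots: m,σ,E)
4 vars − rank 3 = 1 Π group

1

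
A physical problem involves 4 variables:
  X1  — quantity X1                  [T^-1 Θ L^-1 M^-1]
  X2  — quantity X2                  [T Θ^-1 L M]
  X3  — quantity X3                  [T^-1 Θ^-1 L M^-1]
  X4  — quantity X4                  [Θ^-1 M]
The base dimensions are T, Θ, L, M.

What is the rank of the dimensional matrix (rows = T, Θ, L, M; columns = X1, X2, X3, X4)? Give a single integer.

Exponent matrix [T,Θ,L,M] × [X1,X2,X3,X4]:
  T: [-1  1 -1  0]
  Θ: [ 1 -1 -1 -1]
  L: [-1  1  1  0]
  M: [-1  1 -1  1]
RREF → pivots at {X1,X3,X4} ⇒ r = 3

3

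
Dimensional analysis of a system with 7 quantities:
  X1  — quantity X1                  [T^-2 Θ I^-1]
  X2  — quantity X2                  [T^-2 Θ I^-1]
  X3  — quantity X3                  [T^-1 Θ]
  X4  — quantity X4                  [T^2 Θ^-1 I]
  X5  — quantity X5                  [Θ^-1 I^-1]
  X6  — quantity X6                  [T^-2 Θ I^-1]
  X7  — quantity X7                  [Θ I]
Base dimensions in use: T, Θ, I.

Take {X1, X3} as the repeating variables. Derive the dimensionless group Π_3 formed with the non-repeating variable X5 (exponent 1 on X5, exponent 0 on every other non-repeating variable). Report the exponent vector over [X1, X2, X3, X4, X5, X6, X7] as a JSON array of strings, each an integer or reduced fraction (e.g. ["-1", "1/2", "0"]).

["-1", "0", "2", "0", "1", "0", "0"]

Dimensional matrix (T×Θ×I by X1×X2×X3×X4×X5×X6×X7):
  T: [-2 -2 -1  2  0 -2  0]
  Θ: [ 1  1  1 -1 -1  1  1]
  I: [-1 -1  0  1 -1 -1  1]
RREF → pivots at {X1,X3} ⇒ r = 2
Pivot set = {X1,X3}, free = {X2,X4,X5,X6,X7}
RREF:
  r0: [   1    1    0   -1    1    1   -1]
  r1: [   0    0    1    0   -2    0    2]
  r2: [   0    0    0    0    0    0    0]
Fix exponent of X5 at 1, X2 at 0, X4 at 0, X6 at 0, X7 at 0; solve each RREF row for its pivot's exponent:
  r0: exp(X1) + (1)·1 = 0 ⇒ exp(X1) = -1
  r1: exp(X3) + (-2)·1 = 0 ⇒ exp(X3) = 2
Π_3 = X1^-1 · X3^2 · X5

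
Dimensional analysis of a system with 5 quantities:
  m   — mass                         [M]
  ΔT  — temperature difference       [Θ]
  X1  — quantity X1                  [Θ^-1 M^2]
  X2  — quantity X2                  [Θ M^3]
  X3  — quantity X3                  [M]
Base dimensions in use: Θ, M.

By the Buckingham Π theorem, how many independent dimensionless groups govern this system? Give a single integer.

3

Write exponents as rows Θ,M / cols m,ΔT,X1,X2,X3:
  Θ: [ 0  1 -1  1  0]
  M: [ 1  0  2  3  1]
RREF → pivots at {m,ΔT} ⇒ r = 2
n=5, r=2 ⇒ 3 dimensionless groups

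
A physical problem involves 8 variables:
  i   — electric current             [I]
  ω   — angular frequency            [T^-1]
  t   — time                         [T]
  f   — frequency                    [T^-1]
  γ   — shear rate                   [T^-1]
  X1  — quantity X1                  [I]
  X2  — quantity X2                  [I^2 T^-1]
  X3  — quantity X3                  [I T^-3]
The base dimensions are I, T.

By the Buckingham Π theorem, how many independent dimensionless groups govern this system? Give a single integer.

Write exponents as rows I,T / cols i,ω,t,f,γ,X1,X2,X3:
  I: [ 1  0  0  0  0  1  2  1]
  T: [ 0 -1  1 -1 -1  0 -1 -3]
RREF → pivots at {i,ω} ⇒ r = 2
n=8, r=2 ⇒ 6 dimensionless groups

6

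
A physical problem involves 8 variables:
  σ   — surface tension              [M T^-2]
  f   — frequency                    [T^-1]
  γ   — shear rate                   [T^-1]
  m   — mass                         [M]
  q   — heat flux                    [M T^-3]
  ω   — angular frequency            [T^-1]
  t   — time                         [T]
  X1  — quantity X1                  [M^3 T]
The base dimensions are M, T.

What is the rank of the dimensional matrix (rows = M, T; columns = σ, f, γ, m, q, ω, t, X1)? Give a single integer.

2

Dimensional matrix (M×T by σ×f×γ×m×q×ω×t×X1):
  M: [ 1  0  0  1  1  0  0  3]
  T: [-2 -1 -1  0 -3 -1  1  1]
RREF → pivots at {σ,f} ⇒ r = 2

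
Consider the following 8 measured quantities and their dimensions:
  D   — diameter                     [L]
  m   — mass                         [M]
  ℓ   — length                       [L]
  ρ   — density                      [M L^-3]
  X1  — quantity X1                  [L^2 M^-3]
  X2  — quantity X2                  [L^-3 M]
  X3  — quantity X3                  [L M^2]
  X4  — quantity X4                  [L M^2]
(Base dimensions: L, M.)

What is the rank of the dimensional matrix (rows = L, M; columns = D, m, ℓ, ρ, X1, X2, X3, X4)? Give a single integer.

Exponent matrix [L,M] × [D,m,ℓ,ρ,X1,X2,X3,X4]:
  L: [ 1  0  1 -3  2 -3  1  1]
  M: [ 0  1  0  1 -3  1  2  2]
Row reduction gives pivot columns D,m; rank = 2

2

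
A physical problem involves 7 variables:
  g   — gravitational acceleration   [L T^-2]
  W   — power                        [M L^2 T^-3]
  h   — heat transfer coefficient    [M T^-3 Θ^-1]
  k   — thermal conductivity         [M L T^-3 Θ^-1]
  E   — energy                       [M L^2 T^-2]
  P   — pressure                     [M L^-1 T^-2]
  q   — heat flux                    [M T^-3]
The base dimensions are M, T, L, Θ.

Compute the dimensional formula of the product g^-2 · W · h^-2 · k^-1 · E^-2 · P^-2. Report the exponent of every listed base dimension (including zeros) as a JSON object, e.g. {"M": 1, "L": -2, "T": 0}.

Dimensional matrix (M×T×L×Θ by g×W×h×k×E×P×q):
  M: [ 0  1  1  1  1  1  1]
  T: [-2 -3 -3 -3 -2 -2 -3]
  L: [ 1  2  0  1  2 -1  0]
  Θ: [ 0  0 -1 -1  0  0  0]
  [M]: (-2)·0+(1)·1+(-2)·1+(-1)·1+(-2)·1+(-2)·1 = -6
  [T]: (-2)·-2+(1)·-3+(-2)·-3+(-1)·-3+(-2)·-2+(-2)·-2 = 18
  [L]: (-2)·1+(1)·2+(-2)·0+(-1)·1+(-2)·2+(-2)·-1 = -3
  [Θ]: (-2)·0+(1)·0+(-2)·-1+(-1)·-1+(-2)·0+(-2)·0 = 3
⇒ M^-6 T^18 L^-3 Θ^3

{"M": -6, "T": 18, "L": -3, "Θ": 3}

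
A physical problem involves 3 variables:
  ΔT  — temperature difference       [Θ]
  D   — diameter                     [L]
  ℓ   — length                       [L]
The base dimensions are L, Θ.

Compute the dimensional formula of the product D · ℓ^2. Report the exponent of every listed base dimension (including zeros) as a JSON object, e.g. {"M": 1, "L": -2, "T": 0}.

{"L": 3, "Θ": 0}

Exponent matrix [L,Θ] × [ΔT,D,ℓ]:
  L: [ 0  1  1]
  Θ: [ 1  0  0]
  [L]: (1)·1+(2)·1 = 3
  [Θ]: (1)·0+(2)·0 = 0
⇒ L^3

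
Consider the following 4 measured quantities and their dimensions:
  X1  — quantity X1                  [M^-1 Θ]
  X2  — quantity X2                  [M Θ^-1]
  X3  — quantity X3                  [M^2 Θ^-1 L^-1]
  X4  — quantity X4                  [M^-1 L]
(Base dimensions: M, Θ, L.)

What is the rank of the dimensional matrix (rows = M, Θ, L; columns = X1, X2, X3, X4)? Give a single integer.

2

Exponent matrix [M,Θ,L] × [X1,X2,X3,X4]:
  M: [-1  1  2 -1]
  Θ: [ 1 -1 -1  0]
  L: [ 0  0 -1  1]
Echelon form has 2 nonzero rows (pivots: X1,X3)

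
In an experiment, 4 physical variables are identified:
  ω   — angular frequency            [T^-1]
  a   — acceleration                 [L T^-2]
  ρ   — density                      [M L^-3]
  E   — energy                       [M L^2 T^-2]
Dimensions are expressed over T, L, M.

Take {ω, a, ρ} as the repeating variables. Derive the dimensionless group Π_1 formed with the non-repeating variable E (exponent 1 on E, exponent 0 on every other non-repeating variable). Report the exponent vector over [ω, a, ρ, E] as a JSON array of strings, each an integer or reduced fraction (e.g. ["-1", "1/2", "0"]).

Exponent matrix [T,L,M] × [ω,a,ρ,E]:
  T: [-1 -2  0 -2]
  L: [ 0  1 -3  2]
  M: [ 0  0  1  1]
Row reduction gives pivot columns ω,a,ρ; rank = 3
Repeat: ω,a,ρ; free: E
RREF:
  r0: [   1    0    0   -8]
  r1: [   0    1    0    5]
  r2: [   0    0    1    1]
Fix exponent of E at 1; solve each RREF row for its pivot's exponent:
  r0: exp(ω) + (-8)·1 = 0 ⇒ exp(ω) = 8
  r1: exp(a) + (5)·1 = 0 ⇒ exp(a) = -5
  r2: exp(ρ) + (1)·1 = 0 ⇒ exp(ρ) = -1
Π_1 = ω^8 · a^-5 · ρ^-1 · E

["8", "-5", "-1", "1"]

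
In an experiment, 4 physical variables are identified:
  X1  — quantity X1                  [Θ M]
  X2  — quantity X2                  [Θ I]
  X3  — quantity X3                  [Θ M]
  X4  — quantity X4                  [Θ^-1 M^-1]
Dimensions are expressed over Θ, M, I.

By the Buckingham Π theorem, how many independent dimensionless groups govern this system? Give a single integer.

Write exponents as rows Θ,M,I / cols X1,X2,X3,X4:
  Θ: [ 1  1  1 -1]
  M: [ 1  0  1 -1]
  I: [ 0  1  0  0]
RREF → pivots at {X1,X2} ⇒ r = 2
n=4, r=2 ⇒ 2 dimensionless groups

2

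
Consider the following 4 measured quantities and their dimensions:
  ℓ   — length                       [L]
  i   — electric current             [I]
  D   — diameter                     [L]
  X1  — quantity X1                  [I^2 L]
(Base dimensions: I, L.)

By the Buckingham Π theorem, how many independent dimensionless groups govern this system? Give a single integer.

Dimensional matrix (I×L by ℓ×i×D×X1):
  I: [ 0  1  0  2]
  L: [ 1  0  1  1]
Row reduction gives pivot columns ℓ,i; rank = 2
Π count = n − r = 4 − 2 = 2

2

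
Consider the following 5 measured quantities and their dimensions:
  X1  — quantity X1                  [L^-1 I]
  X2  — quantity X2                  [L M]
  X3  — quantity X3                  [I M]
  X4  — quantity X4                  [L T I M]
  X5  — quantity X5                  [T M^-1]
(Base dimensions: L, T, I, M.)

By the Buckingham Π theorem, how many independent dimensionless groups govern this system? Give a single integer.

Exponent matrix [L,T,I,M] × [X1,X2,X3,X4,X5]:
  L: [-1  1  0  1  0]
  T: [ 0  0  0  1  1]
  I: [ 1  0  1  1  0]
  M: [ 0  1  1  1 -1]
Row reduction gives pivot columns X1,X2,X4; rank = 3
5 vars − rank 3 = 2 Π groups

2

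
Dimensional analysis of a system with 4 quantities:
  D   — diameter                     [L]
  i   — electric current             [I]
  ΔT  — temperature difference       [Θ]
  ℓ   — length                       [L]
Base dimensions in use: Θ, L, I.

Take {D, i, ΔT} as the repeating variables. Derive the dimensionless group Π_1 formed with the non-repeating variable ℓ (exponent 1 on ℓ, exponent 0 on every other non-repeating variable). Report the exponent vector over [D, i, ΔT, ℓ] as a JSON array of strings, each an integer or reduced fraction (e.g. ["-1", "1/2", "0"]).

Dimensional matrix (Θ×L×I by D×i×ΔT×ℓ):
  Θ: [ 0  0  1  0]
  L: [ 1  0  0  1]
  I: [ 0  1  0  0]
Row reduction gives pivot columns D,i,ΔT; rank = 3
Pivot set = {D,i,ΔT}, free = {ℓ}
RREF:
  r0: [   1    0    0    1]
  r1: [   0    1    0    0]
  r2: [   0    0    1    0]
Fix exponent of ℓ at 1; solve each RREF row for its pivot's exponent:
  r0: exp(D) + (1)·1 = 0 ⇒ exp(D) = -1
  r1: exp(i) + (0)·1 = 0 ⇒ exp(i) = 0
  r2: exp(ΔT) + (0)·1 = 0 ⇒ exp(ΔT) = 0
Π_1 = D^-1 · ℓ

["-1", "0", "0", "1"]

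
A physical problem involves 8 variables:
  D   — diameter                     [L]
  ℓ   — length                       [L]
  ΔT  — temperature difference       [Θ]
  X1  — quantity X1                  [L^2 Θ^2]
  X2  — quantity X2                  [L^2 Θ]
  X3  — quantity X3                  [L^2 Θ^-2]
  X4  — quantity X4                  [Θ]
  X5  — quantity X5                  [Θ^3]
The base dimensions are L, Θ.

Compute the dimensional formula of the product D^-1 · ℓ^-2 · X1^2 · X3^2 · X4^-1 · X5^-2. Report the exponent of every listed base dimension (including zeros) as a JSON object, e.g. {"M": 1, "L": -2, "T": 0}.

{"L": 5, "Θ": -7}

Exponent matrix [L,Θ] × [D,ℓ,ΔT,X1,X2,X3,X4,X5]:
  L: [ 1  1  0  2  2  2  0  0]
  Θ: [ 0  0  1  2  1 -2  1  3]
  [L]: (-1)·1+(-2)·1+(2)·2+(2)·2+(-1)·0+(-2)·0 = 5
  [Θ]: (-1)·0+(-2)·0+(2)·2+(2)·-2+(-1)·1+(-2)·3 = -7
⇒ L^5 Θ^-7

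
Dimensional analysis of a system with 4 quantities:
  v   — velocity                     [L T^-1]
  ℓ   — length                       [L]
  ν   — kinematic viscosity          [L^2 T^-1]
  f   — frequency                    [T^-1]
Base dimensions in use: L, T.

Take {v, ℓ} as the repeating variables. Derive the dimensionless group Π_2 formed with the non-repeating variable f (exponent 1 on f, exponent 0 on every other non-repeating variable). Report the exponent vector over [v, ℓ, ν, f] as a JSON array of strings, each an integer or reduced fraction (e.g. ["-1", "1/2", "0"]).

Exponent matrix [L,T] × [v,ℓ,ν,f]:
  L: [ 1  1  2  0]
  T: [-1  0 -1 -1]
RREF → pivots at {v,ℓ} ⇒ r = 2
Repeat: v,ℓ; free: ν,f
RREF:
  r0: [   1    0    1    1]
  r1: [   0    1    1   -1]
Fix exponent of f at 1, ν at 0; solve each RREF row for its pivot's exponent:
  r0: exp(v) + (1)·1 = 0 ⇒ exp(v) = -1
  r1: exp(ℓ) + (-1)·1 = 0 ⇒ exp(ℓ) = 1
Π_2 = v^-1 · ℓ · f

["-1", "1", "0", "1"]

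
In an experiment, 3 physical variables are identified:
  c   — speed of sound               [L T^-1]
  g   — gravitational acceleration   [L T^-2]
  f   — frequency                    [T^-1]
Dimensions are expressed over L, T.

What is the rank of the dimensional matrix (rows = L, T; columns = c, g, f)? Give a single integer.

Dimensional matrix (L×T by c×g×f):
  L: [ 1  1  0]
  T: [-1 -2 -1]
Echelon form has 2 nonzero rows (pivots: c,g)

2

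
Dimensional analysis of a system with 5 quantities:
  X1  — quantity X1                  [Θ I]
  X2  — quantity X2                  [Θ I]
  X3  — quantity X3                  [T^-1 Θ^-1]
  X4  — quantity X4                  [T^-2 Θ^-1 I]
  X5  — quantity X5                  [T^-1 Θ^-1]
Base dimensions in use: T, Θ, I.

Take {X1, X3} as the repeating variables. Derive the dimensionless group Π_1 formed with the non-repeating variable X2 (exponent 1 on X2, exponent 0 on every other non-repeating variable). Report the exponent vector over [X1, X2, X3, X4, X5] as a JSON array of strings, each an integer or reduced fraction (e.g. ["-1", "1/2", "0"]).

["-1", "1", "0", "0", "0"]

Exponent matrix [T,Θ,I] × [X1,X2,X3,X4,X5]:
  T: [ 0  0 -1 -2 -1]
  Θ: [ 1  1 -1 -1 -1]
  I: [ 1  1  0  1  0]
Row reduction gives pivot columns X1,X3; rank = 2
Pivot set = {X1,X3}, free = {X2,X4,X5}
RREF:
  r0: [   1    1    0    1    0]
  r1: [   0    0    1    2    1]
  r2: [   0    0    0    0    0]
Fix exponent of X2 at 1, X4 at 0, X5 at 0; solve each RREF row for its pivot's exponent:
  r0: exp(X1) + (1)·1 = 0 ⇒ exp(X1) = -1
  r1: exp(X3) + (0)·1 = 0 ⇒ exp(X3) = 0
Π_1 = X1^-1 · X2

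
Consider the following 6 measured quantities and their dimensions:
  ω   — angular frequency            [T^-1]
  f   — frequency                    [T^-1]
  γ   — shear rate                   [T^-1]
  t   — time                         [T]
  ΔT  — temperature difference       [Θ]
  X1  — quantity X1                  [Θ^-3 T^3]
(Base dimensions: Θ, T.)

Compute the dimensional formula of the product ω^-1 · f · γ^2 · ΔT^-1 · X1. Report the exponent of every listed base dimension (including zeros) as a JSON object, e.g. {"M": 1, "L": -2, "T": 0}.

{"Θ": -4, "T": 1}

Dimensional matrix (Θ×T by ω×f×γ×t×ΔT×X1):
  Θ: [ 0  0  0  0  1 -3]
  T: [-1 -1 -1  1  0  3]
  [Θ]: (-1)·0+(1)·0+(2)·0+(-1)·1+(1)·-3 = -4
  [T]: (-1)·-1+(1)·-1+(2)·-1+(-1)·0+(1)·3 = 1
⇒ Θ^-4 T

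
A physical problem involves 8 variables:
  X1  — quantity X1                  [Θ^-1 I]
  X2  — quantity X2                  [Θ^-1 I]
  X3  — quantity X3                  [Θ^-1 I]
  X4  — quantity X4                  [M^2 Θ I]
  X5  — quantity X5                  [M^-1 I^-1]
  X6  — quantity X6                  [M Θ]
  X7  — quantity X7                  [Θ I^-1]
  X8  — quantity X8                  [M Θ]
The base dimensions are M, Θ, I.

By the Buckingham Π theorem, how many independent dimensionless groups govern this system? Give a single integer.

Dimensional matrix (M×Θ×I by X1×X2×X3×X4×X5×X6×X7×X8):
  M: [ 0  0  0  2 -1  1  0  1]
  Θ: [-1 -1 -1  1  0  1  1  1]
  I: [ 1  1  1  1 -1  0 -1  0]
Echelon form has 2 nonzero rows (pivots: X1,X4)
Π count = n − r = 8 − 2 = 6

6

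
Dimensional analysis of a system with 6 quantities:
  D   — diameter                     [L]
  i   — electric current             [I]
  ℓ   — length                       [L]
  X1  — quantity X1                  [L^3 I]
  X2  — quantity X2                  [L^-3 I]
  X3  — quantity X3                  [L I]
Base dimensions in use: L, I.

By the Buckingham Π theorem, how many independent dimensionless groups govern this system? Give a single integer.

Write exponents as rows L,I / cols D,i,ℓ,X1,X2,X3:
  L: [ 1  0  1  3 -3  1]
  I: [ 0  1  0  1  1  1]
Row reduction gives pivot columns D,i; rank = 2
n=6, r=2 ⇒ 4 dimensionless groups

4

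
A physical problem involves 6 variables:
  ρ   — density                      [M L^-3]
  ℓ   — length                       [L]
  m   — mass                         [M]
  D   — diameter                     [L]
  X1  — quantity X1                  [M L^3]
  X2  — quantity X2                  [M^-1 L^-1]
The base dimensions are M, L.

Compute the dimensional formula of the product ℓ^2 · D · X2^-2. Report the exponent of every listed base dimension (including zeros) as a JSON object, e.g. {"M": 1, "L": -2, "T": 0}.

Dimensional matrix (M×L by ρ×ℓ×m×D×X1×X2):
  M: [ 1  0  1  0  1 -1]
  L: [-3  1  0  1  3 -1]
  [M]: (2)·0+(1)·0+(-2)·-1 = 2
  [L]: (2)·1+(1)·1+(-2)·-1 = 5
⇒ M^2 L^5

{"M": 2, "L": 5}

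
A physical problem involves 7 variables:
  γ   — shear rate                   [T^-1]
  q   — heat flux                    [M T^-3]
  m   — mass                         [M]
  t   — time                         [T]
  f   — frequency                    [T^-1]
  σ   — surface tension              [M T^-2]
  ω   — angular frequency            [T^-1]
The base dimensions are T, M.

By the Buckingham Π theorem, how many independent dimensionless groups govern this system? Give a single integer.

5

Exponent matrix [T,M] × [γ,q,m,t,f,σ,ω]:
  T: [-1 -3  0  1 -1 -2 -1]
  M: [ 0  1  1  0  0  1  0]
Echelon form has 2 nonzero rows (pivots: γ,q)
7 vars − rank 2 = 5 Π groups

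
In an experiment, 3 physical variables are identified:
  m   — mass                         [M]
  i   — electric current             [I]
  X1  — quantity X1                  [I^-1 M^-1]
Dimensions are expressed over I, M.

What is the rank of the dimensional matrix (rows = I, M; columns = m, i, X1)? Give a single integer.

Dimensional matrix (I×M by m×i×X1):
  I: [ 0  1 -1]
  M: [ 1  0 -1]
Echelon form has 2 nonzero rows (pivots: m,i)

2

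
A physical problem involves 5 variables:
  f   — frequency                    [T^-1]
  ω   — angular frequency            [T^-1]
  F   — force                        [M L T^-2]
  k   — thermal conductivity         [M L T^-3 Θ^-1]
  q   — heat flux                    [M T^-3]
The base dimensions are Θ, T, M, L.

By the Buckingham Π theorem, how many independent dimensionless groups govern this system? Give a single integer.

Write exponents as rows Θ,T,M,L / cols f,ω,F,k,q:
  Θ: [ 0  0  0 -1  0]
  T: [-1 -1 -2 -3 -3]
  M: [ 0  0  1  1  1]
  L: [ 0  0  1  1  0]
RREF → pivots at {f,F,k,q} ⇒ r = 4
n=5, r=4 ⇒ 1 dimensionless group

1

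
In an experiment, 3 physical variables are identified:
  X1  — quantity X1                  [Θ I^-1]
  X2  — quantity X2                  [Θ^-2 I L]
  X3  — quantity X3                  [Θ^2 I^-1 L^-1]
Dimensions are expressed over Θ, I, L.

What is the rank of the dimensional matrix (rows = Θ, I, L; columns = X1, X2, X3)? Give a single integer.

2

Dimensional matrix (Θ×I×L by X1×X2×X3):
  Θ: [ 1 -2  2]
  I: [-1  1 -1]
  L: [ 0  1 -1]
RREF → pivots at {X1,X2} ⇒ r = 2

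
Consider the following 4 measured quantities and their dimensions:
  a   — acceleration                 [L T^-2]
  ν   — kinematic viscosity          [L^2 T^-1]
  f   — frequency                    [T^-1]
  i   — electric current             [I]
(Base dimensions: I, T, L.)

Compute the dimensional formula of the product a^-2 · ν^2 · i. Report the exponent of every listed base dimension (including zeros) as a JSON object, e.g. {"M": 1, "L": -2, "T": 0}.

Write exponents as rows I,T,L / cols a,ν,f,i:
  I: [ 0  0  0  1]
  T: [-2 -1 -1  0]
  L: [ 1  2  0  0]
  [I]: (-2)·0+(2)·0+(1)·1 = 1
  [T]: (-2)·-2+(2)·-1+(1)·0 = 2
  [L]: (-2)·1+(2)·2+(1)·0 = 2
⇒ I T^2 L^2

{"I": 1, "T": 2, "L": 2}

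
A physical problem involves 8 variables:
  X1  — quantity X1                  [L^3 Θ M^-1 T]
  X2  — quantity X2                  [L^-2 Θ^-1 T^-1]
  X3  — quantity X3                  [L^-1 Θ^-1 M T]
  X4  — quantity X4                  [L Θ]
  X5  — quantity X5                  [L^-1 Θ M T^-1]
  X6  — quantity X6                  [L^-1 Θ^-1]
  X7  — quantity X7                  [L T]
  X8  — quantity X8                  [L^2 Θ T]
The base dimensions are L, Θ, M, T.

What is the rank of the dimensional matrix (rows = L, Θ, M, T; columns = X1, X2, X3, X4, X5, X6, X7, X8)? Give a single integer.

3

Exponent matrix [L,Θ,M,T] × [X1,X2,X3,X4,X5,X6,X7,X8]:
  L: [ 3 -2 -1  1 -1 -1  1  2]
  Θ: [ 1 -1 -1  1  1 -1  0  1]
  M: [-1  0  1  0  1  0  0  0]
  T: [ 1 -1  1  0 -1  0  1  1]
Row reduction gives pivot columns X1,X2,X3; rank = 3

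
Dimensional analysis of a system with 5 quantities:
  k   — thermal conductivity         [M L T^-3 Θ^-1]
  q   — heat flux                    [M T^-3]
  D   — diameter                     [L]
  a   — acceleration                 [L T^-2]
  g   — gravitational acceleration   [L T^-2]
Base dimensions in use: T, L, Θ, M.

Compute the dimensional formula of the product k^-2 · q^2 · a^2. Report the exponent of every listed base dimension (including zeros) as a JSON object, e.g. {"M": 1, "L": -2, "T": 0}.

{"T": -4, "L": 0, "Θ": 2, "M": 0}

Write exponents as rows T,L,Θ,M / cols k,q,D,a,g:
  T: [-3 -3  0 -2 -2]
  L: [ 1  0  1  1  1]
  Θ: [-1  0  0  0  0]
  M: [ 1  1  0  0  0]
  [T]: (-2)·-3+(2)·-3+(2)·-2 = -4
  [L]: (-2)·1+(2)·0+(2)·1 = 0
  [Θ]: (-2)·-1+(2)·0+(2)·0 = 2
  [M]: (-2)·1+(2)·1+(2)·0 = 0
⇒ T^-4 Θ^2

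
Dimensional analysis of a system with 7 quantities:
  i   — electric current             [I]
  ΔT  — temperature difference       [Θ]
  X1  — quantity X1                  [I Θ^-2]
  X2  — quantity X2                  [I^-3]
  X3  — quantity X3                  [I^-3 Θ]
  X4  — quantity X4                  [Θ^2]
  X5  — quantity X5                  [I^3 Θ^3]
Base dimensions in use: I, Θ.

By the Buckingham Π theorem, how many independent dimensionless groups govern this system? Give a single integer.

Write exponents as rows I,Θ / cols i,ΔT,X1,X2,X3,X4,X5:
  I: [ 1  0  1 -3 -3  0  3]
  Θ: [ 0  1 -2  0  1  2  3]
Row reduction gives pivot columns i,ΔT; rank = 2
n=7, r=2 ⇒ 5 dimensionless groups

5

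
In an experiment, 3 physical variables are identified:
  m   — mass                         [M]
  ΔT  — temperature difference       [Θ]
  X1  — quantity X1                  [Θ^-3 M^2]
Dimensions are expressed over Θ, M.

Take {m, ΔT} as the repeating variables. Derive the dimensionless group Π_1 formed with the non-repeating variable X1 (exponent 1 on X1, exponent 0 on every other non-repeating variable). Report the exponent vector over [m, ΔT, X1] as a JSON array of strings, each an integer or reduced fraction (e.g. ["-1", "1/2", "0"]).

["-2", "3", "1"]

Write exponents as rows Θ,M / cols m,ΔT,X1:
  Θ: [ 0  1 -3]
  M: [ 1  0  2]
RREF → pivots at {m,ΔT} ⇒ r = 2
Repeat: m,ΔT; free: X1
RREF:
  r0: [   1    0    2]
  r1: [   0    1   -3]
Fix exponent of X1 at 1; solve each RREF row for its pivot's exponent:
  r0: exp(m) + (2)·1 = 0 ⇒ exp(m) = -2
  r1: exp(ΔT) + (-3)·1 = 0 ⇒ exp(ΔT) = 3
Π_1 = m^-2 · ΔT^3 · X1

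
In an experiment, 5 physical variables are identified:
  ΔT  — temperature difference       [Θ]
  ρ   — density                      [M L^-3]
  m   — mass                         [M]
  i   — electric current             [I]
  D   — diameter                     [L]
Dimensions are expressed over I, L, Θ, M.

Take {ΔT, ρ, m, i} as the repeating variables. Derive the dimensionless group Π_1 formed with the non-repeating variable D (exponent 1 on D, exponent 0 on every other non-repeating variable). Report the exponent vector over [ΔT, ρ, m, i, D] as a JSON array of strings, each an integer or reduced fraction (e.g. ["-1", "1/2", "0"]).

["0", "1/3", "-1/3", "0", "1"]

Dimensional matrix (I×L×Θ×M by ΔT×ρ×m×i×D):
  I: [ 0  0  0  1  0]
  L: [ 0 -3  0  0  1]
  Θ: [ 1  0  0  0  0]
  M: [ 0  1  1  0  0]
Row reduction gives pivot columns ΔT,ρ,m,i; rank = 4
Pivot set = {ΔT,ρ,m,i}, free = {D}
RREF:
  r0: [   1    0    0    0    0]
  r1: [   0    1    0    0 -1/3]
  r2: [   0    0    1    0  1/3]
  r3: [   0    0    0    1    0]
Fix exponent of D at 1; solve each RREF row for its pivot's exponent:
  r0: exp(ΔT) + (0)·1 = 0 ⇒ exp(ΔT) = 0
  r1: exp(ρ) + (-1/3)·1 = 0 ⇒ exp(ρ) = 1/3
  r2: exp(m) + (1/3)·1 = 0 ⇒ exp(m) = -1/3
  r3: exp(i) + (0)·1 = 0 ⇒ exp(i) = 0
Π_1 = ρ^(1/3) · m^(-1/3) · D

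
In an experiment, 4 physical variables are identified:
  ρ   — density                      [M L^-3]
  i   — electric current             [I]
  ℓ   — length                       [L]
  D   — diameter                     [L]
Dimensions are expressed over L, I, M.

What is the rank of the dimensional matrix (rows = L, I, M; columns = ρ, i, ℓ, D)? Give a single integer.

Dimensional matrix (L×I×M by ρ×i×ℓ×D):
  L: [-3  0  1  1]
  I: [ 0  1  0  0]
  M: [ 1  0  0  0]
RREF → pivots at {ρ,i,ℓ} ⇒ r = 3

3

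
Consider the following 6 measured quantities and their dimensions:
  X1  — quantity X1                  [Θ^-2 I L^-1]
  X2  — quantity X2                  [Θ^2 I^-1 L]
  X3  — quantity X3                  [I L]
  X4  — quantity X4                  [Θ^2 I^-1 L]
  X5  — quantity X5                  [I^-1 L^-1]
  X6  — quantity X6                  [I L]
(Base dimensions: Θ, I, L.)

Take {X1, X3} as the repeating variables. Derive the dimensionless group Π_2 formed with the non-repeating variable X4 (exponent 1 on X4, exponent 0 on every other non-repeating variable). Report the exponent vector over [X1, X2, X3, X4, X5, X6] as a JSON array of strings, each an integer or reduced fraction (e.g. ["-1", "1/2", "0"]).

Exponent matrix [Θ,I,L] × [X1,X2,X3,X4,X5,X6]:
  Θ: [-2  2  0  2  0  0]
  I: [ 1 -1  1 -1 -1  1]
  L: [-1  1  1  1 -1  1]
Row reduction gives pivot columns X1,X3; rank = 2
Repeat: X1,X3; free: X2,X4,X5,X6
RREF:
  r0: [   1   -1    0   -1    0    0]
  r1: [   0    0    1    0   -1    1]
  r2: [   0    0    0    0    0    0]
Fix exponent of X4 at 1, X2 at 0, X5 at 0, X6 at 0; solve each RREF row for its pivot's exponent:
  r0: exp(X1) + (-1)·1 = 0 ⇒ exp(X1) = 1
  r1: exp(X3) + (0)·1 = 0 ⇒ exp(X3) = 0
Π_2 = X1 · X4

["1", "0", "0", "1", "0", "0"]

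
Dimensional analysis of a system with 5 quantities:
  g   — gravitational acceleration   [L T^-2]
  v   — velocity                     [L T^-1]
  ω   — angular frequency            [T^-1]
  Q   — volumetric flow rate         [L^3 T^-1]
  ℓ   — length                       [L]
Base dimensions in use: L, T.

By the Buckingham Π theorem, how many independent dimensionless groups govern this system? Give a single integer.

3

Dimensional matrix (L×T by g×v×ω×Q×ℓ):
  L: [ 1  1  0  3  1]
  T: [-2 -1 -1 -1  0]
RREF → pivots at {g,v} ⇒ r = 2
n=5, r=2 ⇒ 3 dimensionless groups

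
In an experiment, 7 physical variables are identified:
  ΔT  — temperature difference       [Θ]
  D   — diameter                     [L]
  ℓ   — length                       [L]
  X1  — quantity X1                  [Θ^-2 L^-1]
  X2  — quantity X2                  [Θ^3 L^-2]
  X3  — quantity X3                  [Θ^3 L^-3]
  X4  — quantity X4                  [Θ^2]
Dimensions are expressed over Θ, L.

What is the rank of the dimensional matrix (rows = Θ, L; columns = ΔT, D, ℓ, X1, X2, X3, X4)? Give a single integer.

2

Exponent matrix [Θ,L] × [ΔT,D,ℓ,X1,X2,X3,X4]:
  Θ: [ 1  0  0 -2  3  3  2]
  L: [ 0  1  1 -1 -2 -3  0]
Row reduction gives pivot columns ΔT,D; rank = 2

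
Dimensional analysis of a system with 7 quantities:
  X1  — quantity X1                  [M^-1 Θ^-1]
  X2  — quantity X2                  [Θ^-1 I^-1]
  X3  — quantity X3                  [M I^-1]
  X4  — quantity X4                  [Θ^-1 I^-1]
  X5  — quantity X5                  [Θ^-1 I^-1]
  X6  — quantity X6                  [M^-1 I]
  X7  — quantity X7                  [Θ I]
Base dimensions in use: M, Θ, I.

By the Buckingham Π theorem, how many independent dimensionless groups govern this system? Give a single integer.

Exponent matrix [M,Θ,I] × [X1,X2,X3,X4,X5,X6,X7]:
  M: [-1  0  1  0  0 -1  0]
  Θ: [-1 -1  0 -1 -1  0  1]
  I: [ 0 -1 -1 -1 -1  1  1]
Echelon form has 2 nonzero rows (pivots: X1,X2)
n=7, r=2 ⇒ 5 dimensionless groups

5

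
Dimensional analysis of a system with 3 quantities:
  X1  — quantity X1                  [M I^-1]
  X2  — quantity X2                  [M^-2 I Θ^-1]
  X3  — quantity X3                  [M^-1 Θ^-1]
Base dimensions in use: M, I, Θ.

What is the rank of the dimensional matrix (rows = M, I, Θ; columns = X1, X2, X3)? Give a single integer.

Exponent matrix [M,I,Θ] × [X1,X2,X3]:
  M: [ 1 -2 -1]
  I: [-1  1  0]
  Θ: [ 0 -1 -1]
RREF → pivots at {X1,X2} ⇒ r = 2

2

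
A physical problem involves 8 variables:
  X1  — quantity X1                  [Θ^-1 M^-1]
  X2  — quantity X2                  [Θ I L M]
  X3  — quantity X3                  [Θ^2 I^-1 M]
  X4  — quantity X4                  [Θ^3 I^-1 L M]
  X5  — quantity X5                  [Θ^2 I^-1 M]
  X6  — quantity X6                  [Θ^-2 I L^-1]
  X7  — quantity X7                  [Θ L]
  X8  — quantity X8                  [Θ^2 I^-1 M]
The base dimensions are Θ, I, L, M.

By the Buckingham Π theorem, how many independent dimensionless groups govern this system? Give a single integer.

Write exponents as rows Θ,I,L,M / cols X1,X2,X3,X4,X5,X6,X7,X8:
  Θ: [-1  1  2  3  2 -2  1  2]
  I: [ 0  1 -1 -1 -1  1  0 -1]
  L: [ 0  1  0  1  0 -1  1  0]
  M: [-1  1  1  1  1  0  0  1]
Row reduction gives pivot columns X1,X2,X3; rank = 3
8 vars − rank 3 = 5 Π groups

5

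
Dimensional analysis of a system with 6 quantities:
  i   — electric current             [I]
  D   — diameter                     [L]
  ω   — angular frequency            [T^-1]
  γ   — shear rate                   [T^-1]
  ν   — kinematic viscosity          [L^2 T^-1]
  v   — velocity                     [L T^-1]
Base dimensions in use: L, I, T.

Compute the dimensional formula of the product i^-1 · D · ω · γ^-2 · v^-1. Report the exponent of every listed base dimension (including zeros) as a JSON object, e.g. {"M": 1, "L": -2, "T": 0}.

{"L": 0, "I": -1, "T": 2}

Dimensional matrix (L×I×T by i×D×ω×γ×ν×v):
  L: [ 0  1  0  0  2  1]
  I: [ 1  0  0  0  0  0]
  T: [ 0  0 -1 -1 -1 -1]
  [L]: (-1)·0+(1)·1+(1)·0+(-2)·0+(-1)·1 = 0
  [I]: (-1)·1+(1)·0+(1)·0+(-2)·0+(-1)·0 = -1
  [T]: (-1)·0+(1)·0+(1)·-1+(-2)·-1+(-1)·-1 = 2
⇒ I^-1 T^2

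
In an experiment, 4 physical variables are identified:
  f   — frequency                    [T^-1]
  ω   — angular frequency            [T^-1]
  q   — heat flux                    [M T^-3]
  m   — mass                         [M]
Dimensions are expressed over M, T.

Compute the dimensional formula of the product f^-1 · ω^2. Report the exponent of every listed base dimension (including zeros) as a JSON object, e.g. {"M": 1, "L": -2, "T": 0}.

{"M": 0, "T": -1}

Exponent matrix [M,T] × [f,ω,q,m]:
  M: [ 0  0  1  1]
  T: [-1 -1 -3  0]
  [M]: (-1)·0+(2)·0 = 0
  [T]: (-1)·-1+(2)·-1 = -1
⇒ T^-1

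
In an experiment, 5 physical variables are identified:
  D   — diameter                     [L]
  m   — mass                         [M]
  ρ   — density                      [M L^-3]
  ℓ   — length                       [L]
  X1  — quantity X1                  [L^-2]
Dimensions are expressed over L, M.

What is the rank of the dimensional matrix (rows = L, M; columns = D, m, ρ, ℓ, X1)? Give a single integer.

Exponent matrix [L,M] × [D,m,ρ,ℓ,X1]:
  L: [ 1  0 -3  1 -2]
  M: [ 0  1  1  0  0]
RREF → pivots at {D,m} ⇒ r = 2

2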